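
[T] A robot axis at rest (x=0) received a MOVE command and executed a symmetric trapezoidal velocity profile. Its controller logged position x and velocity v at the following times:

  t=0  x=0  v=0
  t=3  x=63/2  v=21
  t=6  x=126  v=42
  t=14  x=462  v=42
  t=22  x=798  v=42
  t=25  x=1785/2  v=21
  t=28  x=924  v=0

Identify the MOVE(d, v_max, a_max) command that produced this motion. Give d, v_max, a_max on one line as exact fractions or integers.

final state: t=28, x=924, v=0 → d = 924
a_max = (21−0)/(3−0) = 7
max v = 42 over t∈[6,22] → v_max = 42
check: 42·(6+16) = 924 ✓

d=924 v_max=42 a_max=7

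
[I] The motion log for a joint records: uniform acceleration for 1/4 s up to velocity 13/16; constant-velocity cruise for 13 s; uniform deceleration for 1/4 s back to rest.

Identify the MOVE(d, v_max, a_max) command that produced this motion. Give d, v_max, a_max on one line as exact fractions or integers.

d=689/64 v_max=13/16 a_max=13/4

a_max = (13/16)/(1/4) = 13/4
d_a = ½·13/16·1/4 = 13/128; d_c = 13/16·13 = 169/16
d = 2·13/128 + 169/16 = 689/64
t_c = 13 > 0 so v_max = 13/16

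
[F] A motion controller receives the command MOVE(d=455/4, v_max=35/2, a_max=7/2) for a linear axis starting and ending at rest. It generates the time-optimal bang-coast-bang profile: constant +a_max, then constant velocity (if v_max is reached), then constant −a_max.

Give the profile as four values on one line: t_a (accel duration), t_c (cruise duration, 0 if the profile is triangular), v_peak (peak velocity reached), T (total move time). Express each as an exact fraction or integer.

t_a=5 t_c=3/2 v_peak=35/2 T=23/2

(v_max)²/a_max = (35/2)²/(7/2) = 175/2
455/4 ≥ 175/2 → trapezoidal
t_a = (35/2)/(7/2) = 5; v_peak = 35/2
d_cruise = 455/4 − 175/2 = 105/4; t_c = (105/4)/(35/2) = 3/2
T = 2·5 + 3/2 = 23/2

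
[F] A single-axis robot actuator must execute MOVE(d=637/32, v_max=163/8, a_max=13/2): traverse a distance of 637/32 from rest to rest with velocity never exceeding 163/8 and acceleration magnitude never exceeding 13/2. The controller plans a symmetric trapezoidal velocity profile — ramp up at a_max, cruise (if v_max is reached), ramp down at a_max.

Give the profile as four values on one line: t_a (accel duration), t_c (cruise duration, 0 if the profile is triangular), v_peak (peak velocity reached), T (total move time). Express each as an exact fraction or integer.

(v_max)²/a_max = (163/8)²/(13/2) = 26569/416
637/32 < 26569/416 so t_c = 0
v_peak = √(637/32·13/2) = √(8281/64) = 91/8
t_a = (91/8)/(13/2) = 7/4; t_c = 0
T = 2·7/4 = 7/2

t_a=7/4 t_c=0 v_peak=91/8 T=7/2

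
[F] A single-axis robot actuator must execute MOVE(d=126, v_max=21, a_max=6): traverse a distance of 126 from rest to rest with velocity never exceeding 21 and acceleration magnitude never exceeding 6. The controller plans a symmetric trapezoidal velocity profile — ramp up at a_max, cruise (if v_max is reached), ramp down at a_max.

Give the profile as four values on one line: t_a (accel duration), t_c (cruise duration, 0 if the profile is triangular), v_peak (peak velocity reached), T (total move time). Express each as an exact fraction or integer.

(v_max)²/a_max = 21²/6 = 147/2
126 ≥ 147/2 ⇒ cruise phase
t_a = 21/6 = 7/2; v_peak = 21
d_cruise = 126 − 147/2 = 105/2; t_c = (105/2)/21 = 5/2
T = 2·7/2 + 5/2 = 19/2

t_a=7/2 t_c=5/2 v_peak=21 T=19/2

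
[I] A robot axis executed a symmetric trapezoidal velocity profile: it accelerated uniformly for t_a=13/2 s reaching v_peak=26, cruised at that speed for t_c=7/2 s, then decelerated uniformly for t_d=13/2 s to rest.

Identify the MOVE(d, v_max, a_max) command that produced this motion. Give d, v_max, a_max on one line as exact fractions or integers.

a_max = 26/(13/2) = 4
d_a = ½·26·13/2 = 169/2; d_c = 26·7/2 = 91
d = 2·169/2 + 91 = 260
t_c = 7/2 > 0 → v_max = v_peak = 26

d=260 v_max=26 a_max=4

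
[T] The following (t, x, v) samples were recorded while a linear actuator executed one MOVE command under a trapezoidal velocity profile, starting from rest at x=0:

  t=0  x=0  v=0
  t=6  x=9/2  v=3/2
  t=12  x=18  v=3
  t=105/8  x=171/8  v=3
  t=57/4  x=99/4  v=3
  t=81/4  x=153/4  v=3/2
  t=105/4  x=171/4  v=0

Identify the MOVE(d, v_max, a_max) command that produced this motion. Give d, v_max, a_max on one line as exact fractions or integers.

final state: t=105/4, x=171/4, v=0 → d = 171/4
a_max = (3/2−0)/(6−0) = 1/4
max v = 3 over t∈[12,57/4] → v_max = 3
check: 3·(12+9/4) = 171/4 ✓

d=171/4 v_max=3 a_max=1/4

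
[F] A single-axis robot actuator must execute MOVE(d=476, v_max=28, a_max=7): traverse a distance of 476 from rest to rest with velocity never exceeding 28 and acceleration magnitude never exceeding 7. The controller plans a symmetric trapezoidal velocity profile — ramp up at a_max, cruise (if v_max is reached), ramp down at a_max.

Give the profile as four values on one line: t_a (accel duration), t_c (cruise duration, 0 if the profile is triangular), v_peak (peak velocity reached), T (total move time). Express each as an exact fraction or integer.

vₘ²/aₘ = 28²/7 = 112
476 ≥ 112 ⇒ cruise phase
t_a = 28/7 = 4; v_peak = 28
d_cruise = 476 − 112 = 364; t_c = 364/28 = 13
T = 2·4 + 13 = 21

t_a=4 t_c=13 v_peak=28 T=21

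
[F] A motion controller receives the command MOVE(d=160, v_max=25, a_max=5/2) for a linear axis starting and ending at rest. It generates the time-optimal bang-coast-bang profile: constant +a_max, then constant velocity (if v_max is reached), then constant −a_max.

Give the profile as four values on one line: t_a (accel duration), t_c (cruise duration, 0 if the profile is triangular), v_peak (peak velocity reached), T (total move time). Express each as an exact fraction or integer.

t_a=8 t_c=0 v_peak=20 T=16

(v_max)²/a_max = 25²/(5/2) = 250
160 < 250 so t_c = 0
v_peak = √(160·5/2) = √400 = 20
t_a = 20/(5/2) = 8; t_c = 0
T = 2·8 = 16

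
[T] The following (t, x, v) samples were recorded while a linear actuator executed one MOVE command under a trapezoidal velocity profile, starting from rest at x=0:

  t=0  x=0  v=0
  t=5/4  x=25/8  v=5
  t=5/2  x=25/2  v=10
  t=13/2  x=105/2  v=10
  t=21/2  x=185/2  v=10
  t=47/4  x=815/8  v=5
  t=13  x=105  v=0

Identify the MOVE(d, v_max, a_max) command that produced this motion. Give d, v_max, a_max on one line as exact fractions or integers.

final state: t=13, x=105, v=0 → d = 105
a_max = (5−0)/(5/4−0) = 4
max v = 10 over t∈[5/2,21/2] → v_max = 10
check: 10·(5/2+8) = 105 ✓

d=105 v_max=10 a_max=4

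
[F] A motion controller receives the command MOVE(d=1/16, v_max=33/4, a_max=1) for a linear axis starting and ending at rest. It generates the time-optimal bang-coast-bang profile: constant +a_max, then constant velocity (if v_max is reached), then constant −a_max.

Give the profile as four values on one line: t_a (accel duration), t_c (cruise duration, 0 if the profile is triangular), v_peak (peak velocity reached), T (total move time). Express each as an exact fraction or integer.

t_a=1/4 t_c=0 v_peak=1/4 T=1/2

v_max²/a_max = (33/4)²/1 = 1089/16
1/16 < 1089/16 so t_c = 0
v_peak = √(1/16·1) = √(1/16) = 1/4
t_a = (1/4)/1 = 1/4; t_c = 0
T = 2·1/4 = 1/2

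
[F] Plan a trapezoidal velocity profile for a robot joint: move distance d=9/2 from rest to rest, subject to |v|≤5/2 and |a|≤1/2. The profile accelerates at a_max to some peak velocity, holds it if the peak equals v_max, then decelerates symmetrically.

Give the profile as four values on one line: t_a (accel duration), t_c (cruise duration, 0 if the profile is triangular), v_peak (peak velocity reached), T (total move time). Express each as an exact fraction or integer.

(v_max)²/a_max = (5/2)²/(1/2) = 25/2
9/2 < 25/2 ⇒ no cruise
v_peak = √(9/2·1/2) = √(9/4) = 3/2
t_a = (3/2)/(1/2) = 3; t_c = 0
T = 2·3 = 6

t_a=3 t_c=0 v_peak=3/2 T=6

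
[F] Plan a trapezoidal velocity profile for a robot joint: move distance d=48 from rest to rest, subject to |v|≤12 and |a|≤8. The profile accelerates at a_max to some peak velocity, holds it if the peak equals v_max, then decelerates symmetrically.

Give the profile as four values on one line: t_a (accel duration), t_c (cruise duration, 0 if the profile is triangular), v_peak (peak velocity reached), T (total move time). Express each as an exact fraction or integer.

vₘ²/aₘ = 12²/8 = 18
48 ≥ 18 so v_max reached
t_a = 12/8 = 3/2; v_peak = 12
d_cruise = 48 − 18 = 30; t_c = 30/12 = 5/2
T = 2·3/2 + 5/2 = 11/2

t_a=3/2 t_c=5/2 v_peak=12 T=11/2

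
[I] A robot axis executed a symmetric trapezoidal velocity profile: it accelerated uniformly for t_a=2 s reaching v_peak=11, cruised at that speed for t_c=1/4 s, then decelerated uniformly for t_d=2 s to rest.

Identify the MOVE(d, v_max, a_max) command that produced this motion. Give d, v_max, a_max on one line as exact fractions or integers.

a_max = 11/2
d_a = ½·11·2 = 11; d_c = 11·1/4 = 11/4
d = 2·11 + 11/4 = 99/4
t_c = 1/4 > 0 → v_max = v_peak = 11

d=99/4 v_max=11 a_max=11/2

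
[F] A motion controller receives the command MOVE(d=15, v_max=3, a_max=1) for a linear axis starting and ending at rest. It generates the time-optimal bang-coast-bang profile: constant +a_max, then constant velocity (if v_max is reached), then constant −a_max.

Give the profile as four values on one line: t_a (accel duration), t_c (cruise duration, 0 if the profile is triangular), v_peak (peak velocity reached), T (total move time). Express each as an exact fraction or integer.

vₘ²/aₘ = 3²/1 = 9
15 ≥ 9 → trapezoidal
t_a = 3/1 = 3; v_peak = 3
d_cruise = 15 − 9 = 6; t_c = 6/3 = 2
T = 2·3 + 2 = 8

t_a=3 t_c=2 v_peak=3 T=8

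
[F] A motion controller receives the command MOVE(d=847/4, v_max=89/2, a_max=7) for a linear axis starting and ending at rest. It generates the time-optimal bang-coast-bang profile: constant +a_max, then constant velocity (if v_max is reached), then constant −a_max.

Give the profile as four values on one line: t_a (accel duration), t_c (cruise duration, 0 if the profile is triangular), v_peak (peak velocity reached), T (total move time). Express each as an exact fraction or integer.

(v_max)²/a_max = (89/2)²/7 = 7921/28
847/4 < 7921/28 → triangular
v_peak = √(847/4·7) = √(5929/4) = 77/2
t_a = (77/2)/7 = 11/2; t_c = 0
T = 2·11/2 = 11

t_a=11/2 t_c=0 v_peak=77/2 T=11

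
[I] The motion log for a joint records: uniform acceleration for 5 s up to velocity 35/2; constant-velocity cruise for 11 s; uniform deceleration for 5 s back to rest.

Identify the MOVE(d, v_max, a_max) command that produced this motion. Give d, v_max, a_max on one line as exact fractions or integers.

a_max = (35/2)/5 = 7/2
d_a = ½·35/2·5 = 175/4; d_c = 35/2·11 = 385/2
d = 2·175/4 + 385/2 = 280
t_c = 11 > 0 → v_max = v_peak = 35/2

d=280 v_max=35/2 a_max=7/2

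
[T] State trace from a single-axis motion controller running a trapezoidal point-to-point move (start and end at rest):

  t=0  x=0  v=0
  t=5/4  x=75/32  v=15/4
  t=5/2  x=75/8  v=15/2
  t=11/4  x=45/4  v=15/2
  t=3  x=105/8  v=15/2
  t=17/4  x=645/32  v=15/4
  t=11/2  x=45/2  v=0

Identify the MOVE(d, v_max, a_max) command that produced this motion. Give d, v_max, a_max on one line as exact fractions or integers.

final state: t=11/2, x=45/2, v=0 → d = 45/2
a_max = (15/4−0)/(5/4−0) = 3
max v = 15/2 over t∈[5/2,3] → v_max = 15/2
check: 15/2·(5/2+1/2) = 45/2 ✓

d=45/2 v_max=15/2 a_max=3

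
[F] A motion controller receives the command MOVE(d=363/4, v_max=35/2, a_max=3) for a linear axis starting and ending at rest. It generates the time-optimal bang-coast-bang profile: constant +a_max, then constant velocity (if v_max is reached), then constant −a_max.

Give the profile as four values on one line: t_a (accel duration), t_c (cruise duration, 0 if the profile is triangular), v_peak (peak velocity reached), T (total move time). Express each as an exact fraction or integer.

vₘ²/aₘ = (35/2)²/3 = 1225/12
363/4 < 1225/12 so t_c = 0
v_peak = √(363/4·3) = √(1089/4) = 33/2
t_a = (33/2)/3 = 11/2; t_c = 0
T = 2·11/2 = 11

t_a=11/2 t_c=0 v_peak=33/2 T=11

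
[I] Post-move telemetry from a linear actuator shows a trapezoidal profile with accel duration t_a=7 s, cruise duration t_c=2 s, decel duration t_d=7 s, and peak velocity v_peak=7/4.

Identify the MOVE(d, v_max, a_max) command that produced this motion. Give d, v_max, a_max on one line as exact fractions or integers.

d=63/4 v_max=7/4 a_max=1/4

a_max = (7/4)/7 = 1/4
d_a = ½·7/4·7 = 49/8; d_c = 7/4·2 = 7/2
d = 2·49/8 + 7/2 = 63/4
t_c = 2 > 0 so v_max = 7/4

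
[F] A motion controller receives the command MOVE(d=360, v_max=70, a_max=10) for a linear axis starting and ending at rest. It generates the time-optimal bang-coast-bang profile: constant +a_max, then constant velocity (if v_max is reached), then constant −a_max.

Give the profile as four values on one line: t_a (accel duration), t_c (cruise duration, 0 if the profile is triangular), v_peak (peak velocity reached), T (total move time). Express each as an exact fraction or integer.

(v_max)²/a_max = 70²/10 = 490
360 < 490 ⇒ no cruise
v_peak = √(360·10) = √3600 = 60
t_a = 60/10 = 6; t_c = 0
T = 2·6 = 12

t_a=6 t_c=0 v_peak=60 T=12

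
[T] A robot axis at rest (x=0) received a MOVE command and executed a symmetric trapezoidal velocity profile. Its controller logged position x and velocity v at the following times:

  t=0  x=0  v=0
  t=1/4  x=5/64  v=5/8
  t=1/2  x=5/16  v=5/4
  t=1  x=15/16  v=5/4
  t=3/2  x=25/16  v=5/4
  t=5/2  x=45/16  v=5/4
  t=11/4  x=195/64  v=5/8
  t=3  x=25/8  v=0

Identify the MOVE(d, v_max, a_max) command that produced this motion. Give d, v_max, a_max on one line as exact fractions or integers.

final state: t=3, x=25/8, v=0 → d = 25/8
a_max = (5/8−0)/(1/4−0) = 5/2
max v = 5/4 over t∈[1/2,5/2] → v_max = 5/4
check: 5/4·(1/2+2) = 25/8 ✓

d=25/8 v_max=5/4 a_max=5/2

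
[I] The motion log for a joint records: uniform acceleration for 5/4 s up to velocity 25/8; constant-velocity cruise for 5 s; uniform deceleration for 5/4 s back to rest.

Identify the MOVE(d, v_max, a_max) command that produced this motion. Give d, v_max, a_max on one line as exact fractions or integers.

a_max = (25/8)/(5/4) = 5/2
d_a = ½·25/8·5/4 = 125/64; d_c = 25/8·5 = 125/8
d = 2·125/64 + 125/8 = 625/32
t_c = 5 > 0 ⇒ limit active, v_max = 25/8

d=625/32 v_max=25/8 a_max=5/2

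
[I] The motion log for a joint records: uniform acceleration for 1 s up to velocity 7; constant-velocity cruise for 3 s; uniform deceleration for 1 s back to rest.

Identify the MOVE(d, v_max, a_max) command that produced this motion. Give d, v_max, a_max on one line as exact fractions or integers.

d=28 v_max=7 a_max=7

a_max = 7/1 = 7
d_a = ½·7·1 = 7/2; d_c = 7·3 = 21
d = 2·7/2 + 21 = 28
t_c = 3 > 0 so v_max = 7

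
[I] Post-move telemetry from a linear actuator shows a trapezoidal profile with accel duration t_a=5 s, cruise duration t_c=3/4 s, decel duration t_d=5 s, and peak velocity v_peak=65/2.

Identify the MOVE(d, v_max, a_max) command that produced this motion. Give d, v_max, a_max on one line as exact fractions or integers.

d=1495/8 v_max=65/2 a_max=13/2

a_max = (65/2)/5 = 13/2
d_a = ½·65/2·5 = 325/4; d_c = 65/2·3/4 = 195/8
d = 2·325/4 + 195/8 = 1495/8
t_c = 3/4 > 0 so v_max = 65/2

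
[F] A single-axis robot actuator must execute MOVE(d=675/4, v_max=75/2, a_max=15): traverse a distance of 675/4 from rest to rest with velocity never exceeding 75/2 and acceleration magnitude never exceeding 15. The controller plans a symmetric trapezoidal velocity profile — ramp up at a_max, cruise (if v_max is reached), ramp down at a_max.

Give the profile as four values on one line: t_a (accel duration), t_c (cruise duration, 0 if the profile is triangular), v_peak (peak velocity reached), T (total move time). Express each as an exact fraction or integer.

t_a=5/2 t_c=2 v_peak=75/2 T=7

v_max²/a_max = (75/2)²/15 = 375/4
675/4 ≥ 375/4 ⇒ cruise phase
t_a = (75/2)/15 = 5/2; v_peak = 75/2
d_cruise = 675/4 − 375/4 = 75; t_c = 75/(75/2) = 2
T = 2·5/2 + 2 = 7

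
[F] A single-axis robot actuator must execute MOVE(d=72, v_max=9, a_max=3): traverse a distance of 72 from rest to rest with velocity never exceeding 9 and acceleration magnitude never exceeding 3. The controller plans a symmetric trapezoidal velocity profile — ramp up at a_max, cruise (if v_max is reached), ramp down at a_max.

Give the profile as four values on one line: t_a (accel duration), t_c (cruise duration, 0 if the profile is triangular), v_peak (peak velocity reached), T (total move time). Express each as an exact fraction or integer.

(v_max)²/a_max = 9²/3 = 27
72 ≥ 27 so v_max reached
t_a = 9/3 = 3; v_peak = 9
d_cruise = 72 − 27 = 45; t_c = 45/9 = 5
T = 2·3 + 5 = 11

t_a=3 t_c=5 v_peak=9 T=11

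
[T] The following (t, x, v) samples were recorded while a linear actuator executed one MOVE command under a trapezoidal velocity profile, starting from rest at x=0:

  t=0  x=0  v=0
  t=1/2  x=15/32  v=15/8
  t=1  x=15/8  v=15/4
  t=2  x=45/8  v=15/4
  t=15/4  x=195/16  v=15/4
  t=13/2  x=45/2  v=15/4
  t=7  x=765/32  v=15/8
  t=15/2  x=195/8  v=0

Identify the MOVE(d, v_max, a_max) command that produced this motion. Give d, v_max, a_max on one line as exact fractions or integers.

final state: t=15/2, x=195/8, v=0 → d = 195/8
a_max = (15/8−0)/(1/2−0) = 15/4
max v = 15/4 over t∈[1,13/2] → v_max = 15/4
check: 15/4·(1+11/2) = 195/8 ✓

d=195/8 v_max=15/4 a_max=15/4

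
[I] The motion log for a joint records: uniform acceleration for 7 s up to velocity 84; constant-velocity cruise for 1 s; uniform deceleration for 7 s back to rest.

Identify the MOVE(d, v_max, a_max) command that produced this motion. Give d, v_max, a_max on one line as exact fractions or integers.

a_max = 84/7 = 12
d_a = ½·84·7 = 294; d_c = 84·1 = 84
d = 2·294 + 84 = 672
t_c = 1 > 0 → v_max = v_peak = 84

d=672 v_max=84 a_max=12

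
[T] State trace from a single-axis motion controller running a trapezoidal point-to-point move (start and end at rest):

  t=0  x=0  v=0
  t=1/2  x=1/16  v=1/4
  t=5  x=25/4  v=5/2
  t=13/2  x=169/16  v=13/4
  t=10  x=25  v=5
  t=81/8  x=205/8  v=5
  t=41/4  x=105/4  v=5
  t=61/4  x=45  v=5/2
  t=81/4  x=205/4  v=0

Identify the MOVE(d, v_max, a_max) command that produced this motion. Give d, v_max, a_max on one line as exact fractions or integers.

final state: t=81/4, x=205/4, v=0 → d = 205/4
a_max = (1/4−0)/(1/2−0) = 1/2
max v = 5 over t∈[10,41/4] → v_max = 5
check: 5·(10+1/4) = 205/4 ✓

d=205/4 v_max=5 a_max=1/2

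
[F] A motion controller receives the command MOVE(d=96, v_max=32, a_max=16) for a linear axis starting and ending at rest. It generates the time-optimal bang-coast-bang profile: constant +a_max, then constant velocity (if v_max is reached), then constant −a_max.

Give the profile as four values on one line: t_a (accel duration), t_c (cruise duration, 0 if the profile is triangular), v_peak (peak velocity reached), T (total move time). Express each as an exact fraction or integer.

t_a=2 t_c=1 v_peak=32 T=5

vₘ²/aₘ = 32²/16 = 64
96 ≥ 64 so v_max reached
t_a = 32/16 = 2; v_peak = 32
d_cruise = 96 − 64 = 32; t_c = 32/32 = 1
T = 2·2 + 1 = 5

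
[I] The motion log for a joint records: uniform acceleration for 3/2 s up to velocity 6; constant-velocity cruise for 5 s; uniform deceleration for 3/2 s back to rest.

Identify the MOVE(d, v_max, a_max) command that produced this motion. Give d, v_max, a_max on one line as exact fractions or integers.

d=39 v_max=6 a_max=4

a_max = 6/(3/2) = 4
d_a = ½·6·3/2 = 9/2; d_c = 6·5 = 30
d = 2·9/2 + 30 = 39
t_c = 5 > 0 ⇒ limit active, v_max = 6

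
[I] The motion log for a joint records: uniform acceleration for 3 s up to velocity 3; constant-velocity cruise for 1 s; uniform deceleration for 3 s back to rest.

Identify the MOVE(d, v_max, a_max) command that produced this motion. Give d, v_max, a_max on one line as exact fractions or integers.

d=12 v_max=3 a_max=1

a_max = 3/3 = 1
d_a = ½·3·3 = 9/2; d_c = 3·1 = 3
d = 2·9/2 + 3 = 12
t_c = 1 > 0 so v_max = 3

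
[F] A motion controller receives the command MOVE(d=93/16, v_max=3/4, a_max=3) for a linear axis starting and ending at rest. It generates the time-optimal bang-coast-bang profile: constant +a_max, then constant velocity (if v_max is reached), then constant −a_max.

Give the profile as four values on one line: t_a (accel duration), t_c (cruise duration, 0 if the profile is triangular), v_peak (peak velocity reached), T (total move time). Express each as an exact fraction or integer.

vₘ²/aₘ = (3/4)²/3 = 3/16
93/16 ≥ 3/16 → trapezoidal
t_a = (3/4)/3 = 1/4; v_peak = 3/4
d_cruise = 93/16 − 3/16 = 45/8; t_c = (45/8)/(3/4) = 15/2
T = 2·1/4 + 15/2 = 8

t_a=1/4 t_c=15/2 v_peak=3/4 T=8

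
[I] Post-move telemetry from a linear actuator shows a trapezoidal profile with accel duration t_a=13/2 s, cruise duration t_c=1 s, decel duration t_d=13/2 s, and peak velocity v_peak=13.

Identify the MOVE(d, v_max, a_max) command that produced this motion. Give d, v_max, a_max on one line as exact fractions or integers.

d=195/2 v_max=13 a_max=2

a_max = 13/(13/2) = 2
d_a = ½·13·13/2 = 169/4; d_c = 13·1 = 13
d = 2·169/4 + 13 = 195/2
t_c = 1 > 0 ⇒ limit active, v_max = 13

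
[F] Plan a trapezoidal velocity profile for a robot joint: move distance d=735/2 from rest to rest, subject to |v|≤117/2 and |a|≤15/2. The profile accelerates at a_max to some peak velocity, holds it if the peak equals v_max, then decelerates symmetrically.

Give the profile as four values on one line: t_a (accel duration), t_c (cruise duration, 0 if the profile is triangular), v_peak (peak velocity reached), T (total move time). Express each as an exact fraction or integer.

(v_max)²/a_max = (117/2)²/(15/2) = 4563/10
735/2 < 4563/10 so t_c = 0
v_peak = √(735/2·15/2) = √(11025/4) = 105/2
t_a = (105/2)/(15/2) = 7; t_c = 0
T = 2·7 = 14

t_a=7 t_c=0 v_peak=105/2 T=14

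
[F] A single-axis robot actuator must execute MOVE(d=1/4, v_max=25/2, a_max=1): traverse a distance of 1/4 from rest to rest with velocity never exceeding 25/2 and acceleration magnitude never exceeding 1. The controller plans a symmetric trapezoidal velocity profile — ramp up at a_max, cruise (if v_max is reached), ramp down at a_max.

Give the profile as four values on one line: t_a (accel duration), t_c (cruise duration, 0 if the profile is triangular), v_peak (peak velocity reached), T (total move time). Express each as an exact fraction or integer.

vₘ²/aₘ = (25/2)²/1 = 625/4
1/4 < 625/4 → triangular
v_peak = √(1/4·1) = √(1/4) = 1/2
t_a = (1/2)/1 = 1/2; t_c = 0
T = 2·1/2 = 1

t_a=1/2 t_c=0 v_peak=1/2 T=1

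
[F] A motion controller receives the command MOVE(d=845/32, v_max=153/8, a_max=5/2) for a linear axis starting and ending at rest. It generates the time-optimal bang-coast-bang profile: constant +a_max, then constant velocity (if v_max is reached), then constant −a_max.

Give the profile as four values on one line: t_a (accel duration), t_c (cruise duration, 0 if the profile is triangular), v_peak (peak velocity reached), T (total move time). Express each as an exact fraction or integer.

t_a=13/4 t_c=0 v_peak=65/8 T=13/2

vₘ²/aₘ = (153/8)²/(5/2) = 23409/160
845/32 < 23409/160 so t_c = 0
v_peak = √(845/32·5/2) = √(4225/64) = 65/8
t_a = (65/8)/(5/2) = 13/4; t_c = 0
T = 2·13/4 = 13/2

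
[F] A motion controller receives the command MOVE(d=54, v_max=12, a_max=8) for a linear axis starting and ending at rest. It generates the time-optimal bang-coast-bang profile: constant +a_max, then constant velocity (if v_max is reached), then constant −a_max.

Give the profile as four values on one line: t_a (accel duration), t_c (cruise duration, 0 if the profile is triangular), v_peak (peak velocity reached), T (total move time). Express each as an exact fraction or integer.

v_max²/a_max = 12²/8 = 18
54 ≥ 18 → trapezoidal
t_a = 12/8 = 3/2; v_peak = 12
d_cruise = 54 − 18 = 36; t_c = 36/12 = 3
T = 2·3/2 + 3 = 6

t_a=3/2 t_c=3 v_peak=12 T=6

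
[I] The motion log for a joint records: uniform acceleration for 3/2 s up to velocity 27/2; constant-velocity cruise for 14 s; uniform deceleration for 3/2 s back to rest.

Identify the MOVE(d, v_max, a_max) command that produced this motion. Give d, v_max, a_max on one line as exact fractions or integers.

a_max = (27/2)/(3/2) = 9
d_a = ½·27/2·3/2 = 81/8; d_c = 27/2·14 = 189
d = 2·81/8 + 189 = 837/4
t_c = 14 > 0 so v_max = 27/2

d=837/4 v_max=27/2 a_max=9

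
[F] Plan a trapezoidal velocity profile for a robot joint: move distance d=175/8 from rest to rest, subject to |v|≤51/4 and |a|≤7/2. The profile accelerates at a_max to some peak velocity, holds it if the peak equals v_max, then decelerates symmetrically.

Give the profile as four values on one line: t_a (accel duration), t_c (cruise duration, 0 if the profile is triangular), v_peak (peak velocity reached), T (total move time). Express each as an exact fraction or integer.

v_max²/a_max = (51/4)²/(7/2) = 2601/56
175/8 < 2601/56 ⇒ no cruise
v_peak = √(175/8·7/2) = √(1225/16) = 35/4
t_a = (35/4)/(7/2) = 5/2; t_c = 0
T = 2·5/2 = 5

t_a=5/2 t_c=0 v_peak=35/4 T=5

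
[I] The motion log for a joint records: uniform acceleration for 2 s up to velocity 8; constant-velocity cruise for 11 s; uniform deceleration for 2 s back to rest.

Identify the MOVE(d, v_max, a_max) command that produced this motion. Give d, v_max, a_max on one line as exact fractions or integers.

d=104 v_max=8 a_max=4

a_max = 8/2 = 4
d_a = ½·8·2 = 8; d_c = 8·11 = 88
d = 2·8 + 88 = 104
t_c = 11 > 0 so v_max = 8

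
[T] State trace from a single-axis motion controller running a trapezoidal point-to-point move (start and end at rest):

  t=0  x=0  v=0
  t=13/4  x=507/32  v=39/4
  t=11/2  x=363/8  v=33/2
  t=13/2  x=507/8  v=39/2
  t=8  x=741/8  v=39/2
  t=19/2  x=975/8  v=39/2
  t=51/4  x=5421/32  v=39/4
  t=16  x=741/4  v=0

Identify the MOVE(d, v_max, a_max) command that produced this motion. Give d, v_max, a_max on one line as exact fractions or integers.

d=741/4 v_max=39/2 a_max=3

final state: t=16, x=741/4, v=0 → d = 741/4
a_max = (39/4−0)/(13/4−0) = 3
max v = 39/2 over t∈[13/2,19/2] → v_max = 39/2
check: 39/2·(13/2+3) = 741/4 ✓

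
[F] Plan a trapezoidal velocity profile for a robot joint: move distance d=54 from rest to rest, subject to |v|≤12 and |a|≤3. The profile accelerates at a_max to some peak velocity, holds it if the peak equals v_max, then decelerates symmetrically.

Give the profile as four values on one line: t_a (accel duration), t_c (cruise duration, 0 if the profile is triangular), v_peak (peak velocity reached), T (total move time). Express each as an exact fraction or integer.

t_a=4 t_c=1/2 v_peak=12 T=17/2

vₘ²/aₘ = 12²/3 = 48
54 ≥ 48 so v_max reached
t_a = 12/3 = 4; v_peak = 12
d_cruise = 54 − 48 = 6; t_c = 6/12 = 1/2
T = 2·4 + 1/2 = 17/2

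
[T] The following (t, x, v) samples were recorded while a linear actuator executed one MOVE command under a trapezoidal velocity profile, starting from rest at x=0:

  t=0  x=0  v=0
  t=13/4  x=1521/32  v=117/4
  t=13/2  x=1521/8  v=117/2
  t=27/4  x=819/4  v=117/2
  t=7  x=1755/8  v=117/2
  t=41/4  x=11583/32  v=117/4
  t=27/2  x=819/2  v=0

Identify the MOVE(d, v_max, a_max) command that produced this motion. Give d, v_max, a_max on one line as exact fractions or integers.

final state: t=27/2, x=819/2, v=0 → d = 819/2
a_max = (117/4−0)/(13/4−0) = 9
max v = 117/2 over t∈[13/2,7] → v_max = 117/2
check: 117/2·(13/2+1/2) = 819/2 ✓

d=819/2 v_max=117/2 a_max=9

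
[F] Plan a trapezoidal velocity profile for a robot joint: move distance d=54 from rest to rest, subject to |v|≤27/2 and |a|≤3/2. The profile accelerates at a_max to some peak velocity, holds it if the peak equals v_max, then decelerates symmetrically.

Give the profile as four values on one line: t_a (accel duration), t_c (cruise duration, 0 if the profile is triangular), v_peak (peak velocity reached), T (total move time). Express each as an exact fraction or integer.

t_a=6 t_c=0 v_peak=9 T=12

vₘ²/aₘ = (27/2)²/(3/2) = 243/2
54 < 243/2 → triangular
v_peak = √(54·3/2) = √81 = 9
t_a = 9/(3/2) = 6; t_c = 0
T = 2·6 = 12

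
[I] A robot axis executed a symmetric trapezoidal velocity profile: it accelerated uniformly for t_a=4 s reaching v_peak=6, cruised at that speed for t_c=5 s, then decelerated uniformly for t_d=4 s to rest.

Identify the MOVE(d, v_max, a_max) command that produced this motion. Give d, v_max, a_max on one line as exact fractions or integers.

d=54 v_max=6 a_max=3/2

a_max = 6/4 = 3/2
d_a = ½·6·4 = 12; d_c = 6·5 = 30
d = 2·12 + 30 = 54
t_c = 5 > 0 so v_max = 6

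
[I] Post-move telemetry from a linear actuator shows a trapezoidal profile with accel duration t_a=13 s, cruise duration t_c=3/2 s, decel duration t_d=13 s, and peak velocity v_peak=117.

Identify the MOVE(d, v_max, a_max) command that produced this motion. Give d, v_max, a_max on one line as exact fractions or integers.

a_max = 117/13 = 9
d_a = ½·117·13 = 1521/2; d_c = 117·3/2 = 351/2
d = 2·1521/2 + 351/2 = 3393/2
t_c = 3/2 > 0 ⇒ limit active, v_max = 117

d=3393/2 v_max=117 a_max=9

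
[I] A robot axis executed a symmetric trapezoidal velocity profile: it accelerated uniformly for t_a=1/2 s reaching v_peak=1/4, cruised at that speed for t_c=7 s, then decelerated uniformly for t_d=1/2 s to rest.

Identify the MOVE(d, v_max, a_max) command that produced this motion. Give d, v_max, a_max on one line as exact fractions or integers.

d=15/8 v_max=1/4 a_max=1/2

a_max = (1/4)/(1/2) = 1/2
d_a = ½·1/4·1/2 = 1/16; d_c = 1/4·7 = 7/4
d = 2·1/16 + 7/4 = 15/8
t_c = 7 > 0 ⇒ limit active, v_max = 1/4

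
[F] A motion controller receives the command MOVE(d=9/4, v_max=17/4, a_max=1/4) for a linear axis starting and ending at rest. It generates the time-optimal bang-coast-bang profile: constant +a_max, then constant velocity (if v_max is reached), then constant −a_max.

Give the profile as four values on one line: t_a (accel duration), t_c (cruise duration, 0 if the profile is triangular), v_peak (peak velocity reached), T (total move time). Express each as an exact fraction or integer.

v_max²/a_max = (17/4)²/(1/4) = 289/4
9/4 < 289/4 so t_c = 0
v_peak = √(9/4·1/4) = √(9/16) = 3/4
t_a = (3/4)/(1/4) = 3; t_c = 0
T = 2·3 = 6

t_a=3 t_c=0 v_peak=3/4 T=6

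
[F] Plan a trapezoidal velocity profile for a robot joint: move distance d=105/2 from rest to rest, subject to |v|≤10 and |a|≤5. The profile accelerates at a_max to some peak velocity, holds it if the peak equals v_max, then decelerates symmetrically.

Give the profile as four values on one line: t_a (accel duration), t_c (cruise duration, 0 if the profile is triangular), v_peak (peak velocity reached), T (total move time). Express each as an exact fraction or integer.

t_a=2 t_c=13/4 v_peak=10 T=29/4

v_max²/a_max = 10²/5 = 20
105/2 ≥ 20 ⇒ cruise phase
t_a = 10/5 = 2; v_peak = 10
d_cruise = 105/2 − 20 = 65/2; t_c = (65/2)/10 = 13/4
T = 2·2 + 13/4 = 29/4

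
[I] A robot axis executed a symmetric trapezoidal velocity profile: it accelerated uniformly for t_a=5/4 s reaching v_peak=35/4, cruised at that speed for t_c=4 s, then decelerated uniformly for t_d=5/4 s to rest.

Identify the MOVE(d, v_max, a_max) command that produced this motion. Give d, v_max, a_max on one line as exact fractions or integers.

d=735/16 v_max=35/4 a_max=7

a_max = (35/4)/(5/4) = 7
d_a = ½·35/4·5/4 = 175/32; d_c = 35/4·4 = 35
d = 2·175/32 + 35 = 735/16
t_c = 4 > 0 → v_max = v_peak = 35/4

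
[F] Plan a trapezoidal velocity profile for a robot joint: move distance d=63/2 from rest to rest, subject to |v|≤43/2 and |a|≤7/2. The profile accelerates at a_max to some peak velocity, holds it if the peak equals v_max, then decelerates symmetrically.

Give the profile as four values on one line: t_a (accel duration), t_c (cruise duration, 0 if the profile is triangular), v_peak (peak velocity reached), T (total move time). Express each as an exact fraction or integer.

t_a=3 t_c=0 v_peak=21/2 T=6

(v_max)²/a_max = (43/2)²/(7/2) = 1849/14
63/2 < 1849/14 → triangular
v_peak = √(63/2·7/2) = √(441/4) = 21/2
t_a = (21/2)/(7/2) = 3; t_c = 0
T = 2·3 = 6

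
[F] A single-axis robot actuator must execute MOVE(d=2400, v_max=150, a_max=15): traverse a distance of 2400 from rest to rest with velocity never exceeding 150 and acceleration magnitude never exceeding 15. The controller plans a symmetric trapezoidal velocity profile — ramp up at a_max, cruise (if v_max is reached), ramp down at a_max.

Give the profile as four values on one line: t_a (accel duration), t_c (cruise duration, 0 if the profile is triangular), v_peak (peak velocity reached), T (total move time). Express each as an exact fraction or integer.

vₘ²/aₘ = 150²/15 = 1500
2400 ≥ 1500 so v_max reached
t_a = 150/15 = 10; v_peak = 150
d_cruise = 2400 − 1500 = 900; t_c = 900/150 = 6
T = 2·10 + 6 = 26

t_a=10 t_c=6 v_peak=150 T=26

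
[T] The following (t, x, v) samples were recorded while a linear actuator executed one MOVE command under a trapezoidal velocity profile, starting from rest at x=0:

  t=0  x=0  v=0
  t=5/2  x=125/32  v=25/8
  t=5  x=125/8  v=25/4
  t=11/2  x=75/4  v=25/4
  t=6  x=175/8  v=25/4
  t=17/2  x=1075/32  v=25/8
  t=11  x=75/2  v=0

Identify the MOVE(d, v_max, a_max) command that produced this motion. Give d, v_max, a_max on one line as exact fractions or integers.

final state: t=11, x=75/2, v=0 → d = 75/2
a_max = (25/8−0)/(5/2−0) = 5/4
max v = 25/4 over t∈[5,6] → v_max = 25/4
check: 25/4·(5+1) = 75/2 ✓

d=75/2 v_max=25/4 a_max=5/4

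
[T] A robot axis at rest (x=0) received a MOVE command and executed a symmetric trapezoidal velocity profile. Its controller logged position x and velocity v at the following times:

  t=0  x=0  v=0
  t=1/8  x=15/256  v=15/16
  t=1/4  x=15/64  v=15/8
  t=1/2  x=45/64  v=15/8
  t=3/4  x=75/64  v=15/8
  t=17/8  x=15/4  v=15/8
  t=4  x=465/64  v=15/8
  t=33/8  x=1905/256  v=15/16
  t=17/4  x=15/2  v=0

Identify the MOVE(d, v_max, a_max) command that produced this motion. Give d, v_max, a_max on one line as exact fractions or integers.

d=15/2 v_max=15/8 a_max=15/2

final state: t=17/4, x=15/2, v=0 → d = 15/2
a_max = (15/16−0)/(1/8−0) = 15/2
max v = 15/8 over t∈[1/4,4] → v_max = 15/8
check: 15/8·(1/4+15/4) = 15/2 ✓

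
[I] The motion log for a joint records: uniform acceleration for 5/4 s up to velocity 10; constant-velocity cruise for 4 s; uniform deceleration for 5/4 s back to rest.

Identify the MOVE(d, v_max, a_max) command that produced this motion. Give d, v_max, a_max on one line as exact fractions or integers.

d=105/2 v_max=10 a_max=8

a_max = 10/(5/4) = 8
d_a = ½·10·5/4 = 25/4; d_c = 10·4 = 40
d = 2·25/4 + 40 = 105/2
t_c = 4 > 0 ⇒ limit active, v_max = 10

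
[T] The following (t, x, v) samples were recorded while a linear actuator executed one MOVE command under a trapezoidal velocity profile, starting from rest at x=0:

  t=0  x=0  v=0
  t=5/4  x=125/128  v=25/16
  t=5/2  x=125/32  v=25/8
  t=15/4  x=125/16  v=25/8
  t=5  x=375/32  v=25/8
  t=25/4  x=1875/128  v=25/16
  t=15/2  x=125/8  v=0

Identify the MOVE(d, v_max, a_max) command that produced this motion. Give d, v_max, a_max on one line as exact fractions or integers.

final state: t=15/2, x=125/8, v=0 → d = 125/8
a_max = (25/16−0)/(5/4−0) = 5/4
max v = 25/8 over t∈[5/2,5] → v_max = 25/8
check: 25/8·(5/2+5/2) = 125/8 ✓

d=125/8 v_max=25/8 a_max=5/4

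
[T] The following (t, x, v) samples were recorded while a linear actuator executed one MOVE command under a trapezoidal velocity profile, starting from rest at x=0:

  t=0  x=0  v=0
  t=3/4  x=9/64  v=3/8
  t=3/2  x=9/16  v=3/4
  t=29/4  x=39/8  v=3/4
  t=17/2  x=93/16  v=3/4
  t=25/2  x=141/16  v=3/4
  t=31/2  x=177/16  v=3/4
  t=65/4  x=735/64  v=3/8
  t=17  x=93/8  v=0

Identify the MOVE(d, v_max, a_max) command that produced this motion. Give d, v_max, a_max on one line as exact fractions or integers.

d=93/8 v_max=3/4 a_max=1/2

final state: t=17, x=93/8, v=0 → d = 93/8
a_max = (3/8−0)/(3/4−0) = 1/2
max v = 3/4 over t∈[3/2,31/2] → v_max = 3/4
check: 3/4·(3/2+14) = 93/8 ✓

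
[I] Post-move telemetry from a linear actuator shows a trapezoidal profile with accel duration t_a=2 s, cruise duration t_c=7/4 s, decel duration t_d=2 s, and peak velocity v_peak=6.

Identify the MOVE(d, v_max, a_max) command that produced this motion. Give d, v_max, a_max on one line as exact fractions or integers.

a_max = 6/2 = 3
d_a = ½·6·2 = 6; d_c = 6·7/4 = 21/2
d = 2·6 + 21/2 = 45/2
t_c = 7/4 > 0 ⇒ limit active, v_max = 6

d=45/2 v_max=6 a_max=3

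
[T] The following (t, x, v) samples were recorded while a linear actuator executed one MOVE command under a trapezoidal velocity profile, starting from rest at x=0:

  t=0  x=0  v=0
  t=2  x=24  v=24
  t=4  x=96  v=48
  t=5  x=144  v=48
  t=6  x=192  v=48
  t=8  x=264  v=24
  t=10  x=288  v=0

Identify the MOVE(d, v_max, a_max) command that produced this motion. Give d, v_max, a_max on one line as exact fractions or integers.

d=288 v_max=48 a_max=12

final state: t=10, x=288, v=0 → d = 288
a_max = (24−0)/(2−0) = 12
max v = 48 over t∈[4,6] → v_max = 48
check: 48·(4+2) = 288 ✓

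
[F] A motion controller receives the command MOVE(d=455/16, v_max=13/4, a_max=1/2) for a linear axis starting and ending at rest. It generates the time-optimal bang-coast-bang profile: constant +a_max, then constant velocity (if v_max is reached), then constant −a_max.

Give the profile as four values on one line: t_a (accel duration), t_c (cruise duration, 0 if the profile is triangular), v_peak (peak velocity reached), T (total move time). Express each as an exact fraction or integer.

(v_max)²/a_max = (13/4)²/(1/2) = 169/8
455/16 ≥ 169/8 ⇒ cruise phase
t_a = (13/4)/(1/2) = 13/2; v_peak = 13/4
d_cruise = 455/16 − 169/8 = 117/16; t_c = (117/16)/(13/4) = 9/4
T = 2·13/2 + 9/4 = 61/4

t_a=13/2 t_c=9/4 v_peak=13/4 T=61/4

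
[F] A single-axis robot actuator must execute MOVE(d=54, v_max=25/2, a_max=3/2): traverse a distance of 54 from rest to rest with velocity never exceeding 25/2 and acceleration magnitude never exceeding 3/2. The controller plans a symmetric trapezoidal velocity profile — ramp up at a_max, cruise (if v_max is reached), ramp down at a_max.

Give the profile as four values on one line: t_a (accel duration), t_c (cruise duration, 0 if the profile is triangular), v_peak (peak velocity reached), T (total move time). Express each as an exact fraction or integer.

v_max²/a_max = (25/2)²/(3/2) = 625/6
54 < 625/6 ⇒ no cruise
v_peak = √(54·3/2) = √81 = 9
t_a = 9/(3/2) = 6; t_c = 0
T = 2·6 = 12

t_a=6 t_c=0 v_peak=9 T=12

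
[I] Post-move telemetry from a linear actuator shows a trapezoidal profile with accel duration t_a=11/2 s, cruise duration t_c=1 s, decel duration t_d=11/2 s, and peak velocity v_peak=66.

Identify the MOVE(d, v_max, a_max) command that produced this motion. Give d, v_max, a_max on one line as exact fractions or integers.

d=429 v_max=66 a_max=12

a_max = 66/(11/2) = 12
d_a = ½·66·11/2 = 363/2; d_c = 66·1 = 66
d = 2·363/2 + 66 = 429
t_c = 1 > 0 ⇒ limit active, v_max = 66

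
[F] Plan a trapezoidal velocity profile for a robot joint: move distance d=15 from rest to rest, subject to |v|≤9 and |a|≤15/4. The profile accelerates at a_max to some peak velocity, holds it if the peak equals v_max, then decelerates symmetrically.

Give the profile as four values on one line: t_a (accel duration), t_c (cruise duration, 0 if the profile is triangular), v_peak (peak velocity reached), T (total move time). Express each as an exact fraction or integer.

t_a=2 t_c=0 v_peak=15/2 T=4

vₘ²/aₘ = 9²/(15/4) = 108/5
15 < 108/5 ⇒ no cruise
v_peak = √(15·15/4) = √(225/4) = 15/2
t_a = (15/2)/(15/4) = 2; t_c = 0
T = 2·2 = 4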